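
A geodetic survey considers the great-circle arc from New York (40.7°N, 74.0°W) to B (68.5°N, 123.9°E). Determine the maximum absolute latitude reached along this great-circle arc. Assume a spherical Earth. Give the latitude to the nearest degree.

The great circle lies in the plane with unit normal n̂ = (p₁ × p₂)/|p₁ × p₂|.
Here n̂_z ≈ -0.091; the vertex latitude is φ_max = arccos|n̂_z| ≈ 84.8°.
Check via Clairaut: cos φ_max = |cos φ₁| · sin C = cos(40.7°)·sin(6.9°) ≈ 0.091, again giving ≈ 84.8°.

≈ 85°N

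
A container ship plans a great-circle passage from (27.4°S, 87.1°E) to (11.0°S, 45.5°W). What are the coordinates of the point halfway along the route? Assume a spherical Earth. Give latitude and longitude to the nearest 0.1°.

The haversine formula gives a central angle δ ≈ 2.097 rad (120.1°) between the endpoints.
Interpolate at f = 1/2 with slerp weights a = sin((1−f)δ)/sin δ ≈ 1.002, b = sin(fδ)/sin δ ≈ 1.002.
p = a·p₁ + b·p₂ ≈ (0.734, 0.187, -0.652); φ = arcsin(p_z) ≈ -40.72°, λ = atan2(p_y, p_x) ≈ 14.28°.

≈ (40.7°S, 14.3°E)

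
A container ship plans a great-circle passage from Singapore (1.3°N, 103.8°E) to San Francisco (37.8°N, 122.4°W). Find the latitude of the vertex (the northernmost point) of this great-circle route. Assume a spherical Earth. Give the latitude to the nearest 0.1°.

≈ 47.6°N

The great circle lies in the plane with unit normal n̂ = (p₁ × p₂)/|p₁ × p₂|.
Here n̂_z ≈ +0.674; the vertex latitude is φ_max = arccos|n̂_z| ≈ 47.6°.
Check via Clairaut: cos φ_max = |cos φ₁| · sin C = cos(1.3°)·sin(42.4°) ≈ 0.674, again giving ≈ 47.6°.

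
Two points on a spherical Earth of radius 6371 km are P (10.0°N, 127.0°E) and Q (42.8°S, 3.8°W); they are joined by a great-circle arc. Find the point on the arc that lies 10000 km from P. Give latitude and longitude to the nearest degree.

Convert each endpoint to a unit vector on the sphere (x = cos φ cos λ, y = cos φ sin λ, z = sin φ).
The central angle between the endpoints is δ = arccos(p₁·p₂) ≈ 2.202 rad (126.2°). The total great-circle distance is δ·R ≈ 2.202 × 6371 ≈ 14029 km, so the target fraction is f = 10000/14029 ≈ 0.713.
Interpolate at f ≈ 0.713 with slerp weights a = sin((1−f)δ)/sin δ ≈ 0.732, b = sin(fδ)/sin δ ≈ 1.239.
p = a·p₁ + b·p₂ ≈ (0.473, 0.516, -0.714); φ = arcsin(p_z) ≈ -45.60°, λ = atan2(p_y, p_x) ≈ 47.47°.

≈ (46°S, 47°E)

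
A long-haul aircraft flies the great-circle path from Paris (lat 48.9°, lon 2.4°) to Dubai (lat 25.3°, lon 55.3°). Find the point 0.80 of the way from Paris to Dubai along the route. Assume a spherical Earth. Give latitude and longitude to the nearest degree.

≈ lat 32°, lon 47°

From cos δ = sin φ₁ sin φ₂ + cos φ₁ cos φ₂ cos Δλ, the central angle is δ ≈ 0.822 rad (47.1°).
Interpolate at f = 0.80 with slerp weights a = sin((1−f)δ)/sin δ ≈ 0.223, b = sin(fδ)/sin δ ≈ 0.834.
p = a·p₁ + b·p₂ ≈ (0.576, 0.626, 0.525); φ = arcsin(p_z) ≈ 31.67°, λ = atan2(p_y, p_x) ≈ 47.39°.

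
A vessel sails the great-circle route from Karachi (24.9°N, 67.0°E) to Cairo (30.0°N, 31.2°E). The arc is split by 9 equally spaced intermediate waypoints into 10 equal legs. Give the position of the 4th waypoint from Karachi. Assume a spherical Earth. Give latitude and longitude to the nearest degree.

≈ 28°N, 53°E

The haversine formula gives a central angle δ ≈ 0.559 rad (32.0°) between the endpoints.
Interpolate at f = 4/10 with slerp weights a = sin((1−f)δ)/sin δ ≈ 0.621, b = sin(fδ)/sin δ ≈ 0.418.
p = a·p₁ + b·p₂ ≈ (0.530, 0.706, 0.470); φ = arcsin(p_z) ≈ 28.06°, λ = atan2(p_y, p_x) ≈ 53.11°.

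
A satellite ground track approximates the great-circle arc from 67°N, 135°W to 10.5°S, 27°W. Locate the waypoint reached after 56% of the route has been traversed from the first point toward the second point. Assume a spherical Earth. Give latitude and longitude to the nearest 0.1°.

≈ 32.5°N, 46.6°W

Write both endpoints as unit vectors p₁, p₂ with components (cos φ cos λ, cos φ sin λ, sin φ).
The central angle between the endpoints is δ = arccos(p₁·p₂) ≈ 1.861 rad (106.6°).
Interpolate at f = 0.56 with slerp weights a = sin((1−f)δ)/sin δ ≈ 0.762, b = sin(fδ)/sin δ ≈ 0.901.
p = a·p₁ + b·p₂ ≈ (0.579, -0.613, 0.538); φ = arcsin(p_z) ≈ 32.52°, λ = atan2(p_y, p_x) ≈ -46.63°.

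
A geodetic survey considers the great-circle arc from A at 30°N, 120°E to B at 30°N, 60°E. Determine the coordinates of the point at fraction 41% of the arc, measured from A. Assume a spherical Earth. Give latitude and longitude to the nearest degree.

From cos δ = sin φ₁ sin φ₂ + cos φ₁ cos φ₂ cos Δλ, the central angle is δ ≈ 0.896 rad (51.3°).
Interpolate at f = 0.41 with slerp weights a = sin((1−f)δ)/sin δ ≈ 0.646, b = sin(fδ)/sin δ ≈ 0.460.
p = a·p₁ + b·p₂ ≈ (-0.081, 0.829, 0.553); φ = arcsin(p_z) ≈ 33.57°, λ = atan2(p_y, p_x) ≈ 95.55°.

≈ 34°N, 96°E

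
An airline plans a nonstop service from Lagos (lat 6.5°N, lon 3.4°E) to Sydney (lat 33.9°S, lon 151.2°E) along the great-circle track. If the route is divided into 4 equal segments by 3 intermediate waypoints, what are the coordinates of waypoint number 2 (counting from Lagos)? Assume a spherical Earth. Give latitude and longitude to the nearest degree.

≈ lat 40°S, lon 60°E

From cos δ = sin φ₁ sin φ₂ + cos φ₁ cos φ₂ cos Δλ, the central angle is δ ≈ 2.436 rad (139.6°).
Interpolate at f = 2/4 with slerp weights a = sin((1−f)δ)/sin δ ≈ 1.446, b = sin(fδ)/sin δ ≈ 1.446.
p = a·p₁ + b·p₂ ≈ (0.383, 0.664, -0.643); φ = arcsin(p_z) ≈ -40.01°, λ = atan2(p_y, p_x) ≈ 60.04°.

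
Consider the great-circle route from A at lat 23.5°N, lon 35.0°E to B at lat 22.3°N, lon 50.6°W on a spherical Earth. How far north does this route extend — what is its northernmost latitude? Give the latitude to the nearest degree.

The great circle lies in the plane with unit normal n̂ = (p₁ × p₂)/|p₁ × p₂|.
Here n̂_z ≈ -0.867; the vertex latitude is φ_max = arccos|n̂_z| ≈ 29.9°.
Check via Clairaut: cos φ_max = |cos φ₁| · sin C = cos(23.5°)·sin(70.9°) ≈ 0.867, again giving ≈ 29.9°.

≈ 30°N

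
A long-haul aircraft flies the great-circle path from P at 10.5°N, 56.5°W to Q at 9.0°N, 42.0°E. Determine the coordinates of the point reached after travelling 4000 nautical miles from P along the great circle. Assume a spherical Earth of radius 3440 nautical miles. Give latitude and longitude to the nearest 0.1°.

The haversine formula gives a central angle δ ≈ 1.686 rad (96.6°) between the endpoints. The total great-circle distance is δ·R ≈ 1.686 × 3440 ≈ 5800 nmi, so the target fraction is f = 4000/5800 ≈ 0.690.
Interpolate at f ≈ 0.690 with slerp weights a = sin((1−f)δ)/sin δ ≈ 0.503, b = sin(fδ)/sin δ ≈ 0.924.
p = a·p₁ + b·p₂ ≈ (0.951, 0.198, 0.236); φ = arcsin(p_z) ≈ 13.66°, λ = atan2(p_y, p_x) ≈ 11.77°.

≈ 13.7°N, 11.8°E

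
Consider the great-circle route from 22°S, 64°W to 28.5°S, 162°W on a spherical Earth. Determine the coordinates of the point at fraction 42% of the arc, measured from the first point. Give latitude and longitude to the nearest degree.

Convert each endpoint to a unit vector on the sphere (x = cos φ cos λ, y = cos φ sin λ, z = sin φ).
The central angle between the endpoints is δ = arccos(p₁·p₂) ≈ 1.505 rad (86.3°).
Interpolate at f = 0.42 with slerp weights a = sin((1−f)δ)/sin δ ≈ 0.768, b = sin(fδ)/sin δ ≈ 0.592.
p = a·p₁ + b·p₂ ≈ (-0.183, -0.801, -0.570); φ = arcsin(p_z) ≈ -34.77°, λ = atan2(p_y, p_x) ≈ -102.86°.

≈ 35°S, 103°W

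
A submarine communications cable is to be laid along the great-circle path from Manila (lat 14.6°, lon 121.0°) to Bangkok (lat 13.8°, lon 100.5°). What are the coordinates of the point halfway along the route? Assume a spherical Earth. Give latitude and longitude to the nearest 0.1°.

Convert each endpoint to a unit vector on the sphere (x = cos φ cos λ, y = cos φ sin λ, z = sin φ).
The central angle between the endpoints is δ = arccos(p₁·p₂) ≈ 0.347 rad (19.9°).
Interpolate at f = 1/2 with slerp weights a = sin((1−f)δ)/sin δ ≈ 0.508, b = sin(fδ)/sin δ ≈ 0.508.
p = a·p₁ + b·p₂ ≈ (-0.343, 0.906, 0.249); φ = arcsin(p_z) ≈ 14.42°, λ = atan2(p_y, p_x) ≈ 110.73°.

≈ lat 14.4°, lon 110.7°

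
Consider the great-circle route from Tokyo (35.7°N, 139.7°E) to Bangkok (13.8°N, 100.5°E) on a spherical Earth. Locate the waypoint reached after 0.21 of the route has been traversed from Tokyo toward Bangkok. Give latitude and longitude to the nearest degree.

≈ 32°N, 130°E

Write both endpoints as unit vectors p₁, p₂ with components (cos φ cos λ, cos φ sin λ, sin φ).
The central angle between the endpoints is δ = arccos(p₁·p₂) ≈ 0.722 rad (41.4°).
Interpolate at f = 0.21 with slerp weights a = sin((1−f)δ)/sin δ ≈ 0.817, b = sin(fδ)/sin δ ≈ 0.229.
p = a·p₁ + b·p₂ ≈ (-0.546, 0.647, 0.531); φ = arcsin(p_z) ≈ 32.09°, λ = atan2(p_y, p_x) ≈ 130.17°.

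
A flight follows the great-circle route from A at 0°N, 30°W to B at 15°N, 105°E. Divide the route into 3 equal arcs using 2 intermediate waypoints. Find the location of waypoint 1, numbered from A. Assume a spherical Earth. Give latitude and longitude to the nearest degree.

≈ 14°N, 12°E

Write both endpoints as unit vectors p₁, p₂ with components (cos φ cos λ, cos φ sin λ, sin φ).
The central angle between the endpoints is δ = arccos(p₁·p₂) ≈ 2.323 rad (133.1°).
Interpolate at f = 1/3 with slerp weights a = sin((1−f)δ)/sin δ ≈ 1.369, b = sin(fδ)/sin δ ≈ 0.957.
p = a·p₁ + b·p₂ ≈ (0.946, 0.209, 0.248); φ = arcsin(p_z) ≈ 14.34°, λ = atan2(p_y, p_x) ≈ 12.44°.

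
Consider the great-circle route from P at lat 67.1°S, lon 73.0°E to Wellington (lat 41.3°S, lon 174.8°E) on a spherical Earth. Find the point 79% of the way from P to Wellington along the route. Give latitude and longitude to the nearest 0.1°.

The haversine formula gives a central angle δ ≈ 0.991 rad (56.8°) between the endpoints.
Interpolate at f = 0.79 with slerp weights a = sin((1−f)δ)/sin δ ≈ 0.247, b = sin(fδ)/sin δ ≈ 0.843.
p = a·p₁ + b·p₂ ≈ (-0.603, 0.149, -0.784); φ = arcsin(p_z) ≈ -51.62°, λ = atan2(p_y, p_x) ≈ 166.09°.

≈ lat 51.6°S, lon 166.1°E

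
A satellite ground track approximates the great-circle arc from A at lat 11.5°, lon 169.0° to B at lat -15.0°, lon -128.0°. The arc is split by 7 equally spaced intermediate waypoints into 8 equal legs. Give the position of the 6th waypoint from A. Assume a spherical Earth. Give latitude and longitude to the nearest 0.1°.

Write both endpoints as unit vectors p₁, p₂ with components (cos φ cos λ, cos φ sin λ, sin φ).
The central angle between the endpoints is δ = arccos(p₁·p₂) ≈ 1.183 rad (67.8°).
Interpolate at f = 6/8 with slerp weights a = sin((1−f)δ)/sin δ ≈ 0.315, b = sin(fδ)/sin δ ≈ 0.838.
p = a·p₁ + b·p₂ ≈ (-0.801, -0.579, -0.154); φ = arcsin(p_z) ≈ -8.86°, λ = atan2(p_y, p_x) ≈ -144.15°.

≈ lat -8.9°, lon -144.2°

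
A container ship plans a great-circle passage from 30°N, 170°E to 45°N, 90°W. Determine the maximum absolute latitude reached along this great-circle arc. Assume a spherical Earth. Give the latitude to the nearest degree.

The great circle lies in the plane with unit normal n̂ = (p₁ × p₂)/|p₁ × p₂|.
Here n̂_z ≈ +0.622; the vertex latitude is φ_max = arccos|n̂_z| ≈ 51.5°.
Check via Clairaut: cos φ_max = |cos φ₁| · sin C = cos(30.0°)·sin(45.9°) ≈ 0.622, again giving ≈ 51.5°.

≈ 52°N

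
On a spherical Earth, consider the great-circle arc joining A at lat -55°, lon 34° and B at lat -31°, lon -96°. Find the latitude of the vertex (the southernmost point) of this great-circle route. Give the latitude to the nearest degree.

The great circle lies in the plane with unit normal n̂ = (p₁ × p₂)/|p₁ × p₂|.
Here n̂_z ≈ -0.379; the vertex latitude is φ_max = arccos|n̂_z| ≈ 67.7°.
Check via Clairaut: cos φ_max = |cos φ₁| · sin C = cos(55.0°)·sin(138.7°) ≈ 0.379, again giving ≈ 67.7°.

≈ -68°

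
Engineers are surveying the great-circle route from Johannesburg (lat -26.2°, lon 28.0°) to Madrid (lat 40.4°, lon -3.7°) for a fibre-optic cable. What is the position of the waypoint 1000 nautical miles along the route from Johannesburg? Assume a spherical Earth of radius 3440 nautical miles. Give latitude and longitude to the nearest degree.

≈ lat -11°, lon 21°

The haversine formula gives a central angle δ ≈ 1.271 rad (72.8°) between the endpoints. The total great-circle distance is δ·R ≈ 1.271 × 3440 ≈ 4373 nmi, so the target fraction is f = 1000/4373 ≈ 0.229.
Interpolate at f ≈ 0.229 with slerp weights a = sin((1−f)δ)/sin δ ≈ 0.869, b = sin(fδ)/sin δ ≈ 0.300.
p = a·p₁ + b·p₂ ≈ (0.917, 0.352, -0.189); φ = arcsin(p_z) ≈ -10.92°, λ = atan2(p_y, p_x) ≈ 20.98°.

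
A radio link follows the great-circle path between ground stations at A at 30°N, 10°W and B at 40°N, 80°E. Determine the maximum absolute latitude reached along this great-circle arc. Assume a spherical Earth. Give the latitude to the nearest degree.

The great circle lies in the plane with unit normal n̂ = (p₁ × p₂)/|p₁ × p₂|.
Here n̂_z ≈ +0.701; the vertex latitude is φ_max = arccos|n̂_z| ≈ 45.5°.

≈ 46°N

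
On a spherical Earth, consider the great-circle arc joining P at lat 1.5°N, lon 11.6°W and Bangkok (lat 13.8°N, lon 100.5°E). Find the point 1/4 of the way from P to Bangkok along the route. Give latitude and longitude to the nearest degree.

≈ lat 8°N, lon 15°E

Convert each endpoint to a unit vector on the sphere (x = cos φ cos λ, y = cos φ sin λ, z = sin φ).
The central angle between the endpoints is δ = arccos(p₁·p₂) ≈ 1.938 rad (111.0°).
Interpolate at f = 1/4 with slerp weights a = sin((1−f)δ)/sin δ ≈ 1.064, b = sin(fδ)/sin δ ≈ 0.499.
p = a·p₁ + b·p₂ ≈ (0.954, 0.263, 0.147); φ = arcsin(p_z) ≈ 8.45°, λ = atan2(p_y, p_x) ≈ 15.40°.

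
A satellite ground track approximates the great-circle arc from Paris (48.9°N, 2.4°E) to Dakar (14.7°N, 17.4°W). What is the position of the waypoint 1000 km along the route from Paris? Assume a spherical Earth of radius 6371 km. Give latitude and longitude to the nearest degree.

The haversine formula gives a central angle δ ≈ 0.661 rad (37.9°) between the endpoints. The total great-circle distance is δ·R ≈ 0.661 × 6371 ≈ 4210 km, so the target fraction is f = 1000/4210 ≈ 0.238.
Interpolate at f ≈ 0.238 with slerp weights a = sin((1−f)δ)/sin δ ≈ 0.787, b = sin(fδ)/sin δ ≈ 0.255.
p = a·p₁ + b·p₂ ≈ (0.752, -0.052, 0.657); φ = arcsin(p_z) ≈ 41.10°, λ = atan2(p_y, p_x) ≈ -3.96°.

≈ (41°N, 4°W)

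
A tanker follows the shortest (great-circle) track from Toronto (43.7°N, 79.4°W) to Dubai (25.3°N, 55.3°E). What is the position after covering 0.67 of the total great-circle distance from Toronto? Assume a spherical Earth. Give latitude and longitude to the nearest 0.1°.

≈ 51.0°N, 28.6°E

Write both endpoints as unit vectors p₁, p₂ with components (cos φ cos λ, cos φ sin λ, sin φ).
The central angle between the endpoints is δ = arccos(p₁·p₂) ≈ 1.736 rad (99.5°).
Interpolate at f = 0.67 with slerp weights a = sin((1−f)δ)/sin δ ≈ 0.550, b = sin(fδ)/sin δ ≈ 0.931.
p = a·p₁ + b·p₂ ≈ (0.552, 0.301, 0.777); φ = arcsin(p_z) ≈ 51.03°, λ = atan2(p_y, p_x) ≈ 28.62°.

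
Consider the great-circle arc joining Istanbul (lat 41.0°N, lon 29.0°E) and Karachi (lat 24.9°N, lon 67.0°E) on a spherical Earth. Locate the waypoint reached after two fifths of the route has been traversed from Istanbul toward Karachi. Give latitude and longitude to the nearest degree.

The haversine formula gives a central angle δ ≈ 0.617 rad (35.3°) between the endpoints.
Interpolate at f = 2/5 with slerp weights a = sin((1−f)δ)/sin δ ≈ 0.625, b = sin(fδ)/sin δ ≈ 0.422.
p = a·p₁ + b·p₂ ≈ (0.562, 0.581, 0.588); φ = arcsin(p_z) ≈ 36.02°, λ = atan2(p_y, p_x) ≈ 45.95°.

≈ lat 36°N, lon 46°E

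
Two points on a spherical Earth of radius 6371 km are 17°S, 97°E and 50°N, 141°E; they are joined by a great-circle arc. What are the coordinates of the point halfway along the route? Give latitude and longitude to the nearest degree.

≈ 18°N, 114°E

The haversine formula gives a central angle δ ≈ 1.351 rad (77.4°) between the endpoints.
Interpolate at f = 1/2 with slerp weights a = sin((1−f)δ)/sin δ ≈ 0.641, b = sin(fδ)/sin δ ≈ 0.641.
p = a·p₁ + b·p₂ ≈ (-0.395, 0.867, 0.303); φ = arcsin(p_z) ≈ 17.67°, λ = atan2(p_y, p_x) ≈ 114.47°.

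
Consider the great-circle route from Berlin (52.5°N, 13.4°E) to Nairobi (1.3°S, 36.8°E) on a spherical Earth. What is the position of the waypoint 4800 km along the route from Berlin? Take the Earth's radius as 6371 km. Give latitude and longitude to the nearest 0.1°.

From cos δ = sin φ₁ sin φ₂ + cos φ₁ cos φ₂ cos Δλ, the central angle is δ ≈ 1.000 rad (57.3°). The total great-circle distance is δ·R ≈ 1.000 × 6371 ≈ 6369 km, so the target fraction is f = 4800/6369 ≈ 0.754.
Interpolate at f ≈ 0.754 with slerp weights a = sin((1−f)δ)/sin δ ≈ 0.290, b = sin(fδ)/sin δ ≈ 0.813.
p = a·p₁ + b·p₂ ≈ (0.823, 0.528, 0.211); φ = arcsin(p_z) ≈ 12.21°, λ = atan2(p_y, p_x) ≈ 32.69°.

≈ (12.2°N, 32.7°E)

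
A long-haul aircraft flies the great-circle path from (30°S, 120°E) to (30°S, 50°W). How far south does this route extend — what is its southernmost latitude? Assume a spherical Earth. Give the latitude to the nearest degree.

The great circle lies in the plane with unit normal n̂ = (p₁ × p₂)/|p₁ × p₂|.
Here n̂_z ≈ -0.149; the vertex latitude is φ_max = arccos|n̂_z| ≈ 81.4°.
Check via Clairaut: cos φ_max = |cos φ₁| · sin C = cos(30.0°)·sin(170.1°) ≈ 0.149, again giving ≈ 81.4°.

≈ 81°S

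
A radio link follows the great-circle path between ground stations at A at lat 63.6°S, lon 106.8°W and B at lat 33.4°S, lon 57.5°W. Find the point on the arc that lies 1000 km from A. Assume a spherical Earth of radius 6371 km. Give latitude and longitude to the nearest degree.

≈ lat 59°S, lon 90°W

Write both endpoints as unit vectors p₁, p₂ with components (cos φ cos λ, cos φ sin λ, sin φ).
The central angle between the endpoints is δ = arccos(p₁·p₂) ≈ 0.745 rad (42.7°). The total great-circle distance is δ·R ≈ 0.745 × 6371 ≈ 4746 km, so the target fraction is f = 1000/4746 ≈ 0.211.
Interpolate at f ≈ 0.211 with slerp weights a = sin((1−f)δ)/sin δ ≈ 0.818, b = sin(fδ)/sin δ ≈ 0.231.
p = a·p₁ + b·p₂ ≈ (-0.002, -0.511, -0.860); φ = arcsin(p_z) ≈ -59.29°, λ = atan2(p_y, p_x) ≈ -90.19°.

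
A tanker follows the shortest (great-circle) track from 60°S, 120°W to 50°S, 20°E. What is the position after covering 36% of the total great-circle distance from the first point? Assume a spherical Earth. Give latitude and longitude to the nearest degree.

From cos δ = sin φ₁ sin φ₂ + cos φ₁ cos φ₂ cos Δλ, the central angle is δ ≈ 1.140 rad (65.3°).
Interpolate at f = 0.36 with slerp weights a = sin((1−f)δ)/sin δ ≈ 0.734, b = sin(fδ)/sin δ ≈ 0.439.
p = a·p₁ + b·p₂ ≈ (0.082, -0.221, -0.972); φ = arcsin(p_z) ≈ -76.36°, λ = atan2(p_y, p_x) ≈ -69.69°.

≈ 76°S, 70°W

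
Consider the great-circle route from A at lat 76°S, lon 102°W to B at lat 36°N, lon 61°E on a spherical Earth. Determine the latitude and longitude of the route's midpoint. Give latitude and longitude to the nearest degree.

≈ lat 33°S, lon 54°E

Write both endpoints as unit vectors p₁, p₂ with components (cos φ cos λ, cos φ sin λ, sin φ).
The central angle between the endpoints is δ = arccos(p₁·p₂) ≈ 2.430 rad (139.2°).
Interpolate at f = 1/2 with slerp weights a = sin((1−f)δ)/sin δ ≈ 1.436, b = sin(fδ)/sin δ ≈ 1.436.
p = a·p₁ + b·p₂ ≈ (0.491, 0.676, -0.549); φ = arcsin(p_z) ≈ -33.32°, λ = atan2(p_y, p_x) ≈ 54.02°.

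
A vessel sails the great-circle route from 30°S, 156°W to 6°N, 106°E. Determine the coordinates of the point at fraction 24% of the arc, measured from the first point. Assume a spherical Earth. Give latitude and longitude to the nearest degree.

The haversine formula gives a central angle δ ≈ 1.744 rad (99.9°) between the endpoints.
Interpolate at f = 0.24 with slerp weights a = sin((1−f)δ)/sin δ ≈ 0.985, b = sin(fδ)/sin δ ≈ 0.413.
p = a·p₁ + b·p₂ ≈ (-0.892, 0.048, -0.449); φ = arcsin(p_z) ≈ -26.69°, λ = atan2(p_y, p_x) ≈ 176.95°.

≈ 27°S, 177°E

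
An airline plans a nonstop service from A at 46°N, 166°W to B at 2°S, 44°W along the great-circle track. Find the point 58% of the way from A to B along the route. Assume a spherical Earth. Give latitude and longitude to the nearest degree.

Convert each endpoint to a unit vector on the sphere (x = cos φ cos λ, y = cos φ sin λ, z = sin φ).
The central angle between the endpoints is δ = arccos(p₁·p₂) ≈ 1.975 rad (113.1°).
Interpolate at f = 0.58 with slerp weights a = sin((1−f)δ)/sin δ ≈ 0.802, b = sin(fδ)/sin δ ≈ 0.991.
p = a·p₁ + b·p₂ ≈ (0.172, -0.822, 0.542); φ = arcsin(p_z) ≈ 32.84°, λ = atan2(p_y, p_x) ≈ -78.22°.

≈ 33°N, 78°W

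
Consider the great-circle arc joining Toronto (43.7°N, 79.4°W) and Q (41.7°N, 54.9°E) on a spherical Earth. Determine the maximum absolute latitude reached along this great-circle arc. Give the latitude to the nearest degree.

The great circle lies in the plane with unit normal n̂ = (p₁ × p₂)/|p₁ × p₂|.
Here n̂_z ≈ +0.388; the vertex latitude is φ_max = arccos|n̂_z| ≈ 67.2°.
Check via Clairaut: cos φ_max = |cos φ₁| · sin C = cos(43.7°)·sin(32.4°) ≈ 0.388, again giving ≈ 67.2°.

≈ 67°N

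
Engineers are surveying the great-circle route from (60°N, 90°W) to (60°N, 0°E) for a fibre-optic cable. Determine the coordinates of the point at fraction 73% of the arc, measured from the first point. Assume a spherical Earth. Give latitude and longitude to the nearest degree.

From cos δ = sin φ₁ sin φ₂ + cos φ₁ cos φ₂ cos Δλ, the central angle is δ ≈ 0.723 rad (41.4°).
Interpolate at f = 0.73 with slerp weights a = sin((1−f)δ)/sin δ ≈ 0.293, b = sin(fδ)/sin δ ≈ 0.761.
p = a·p₁ + b·p₂ ≈ (0.381, -0.147, 0.913); φ = arcsin(p_z) ≈ 65.93°, λ = atan2(p_y, p_x) ≈ -21.06°.

≈ (66°N, 21°W)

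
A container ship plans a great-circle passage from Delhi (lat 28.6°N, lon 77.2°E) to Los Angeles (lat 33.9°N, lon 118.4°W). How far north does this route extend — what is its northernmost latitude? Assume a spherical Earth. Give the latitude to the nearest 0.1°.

≈ 77.4°N

The great circle lies in the plane with unit normal n̂ = (p₁ × p₂)/|p₁ × p₂|.
Here n̂_z ≈ +0.218; the vertex latitude is φ_max = arccos|n̂_z| ≈ 77.4°.
Check via Clairaut: cos φ_max = |cos φ₁| · sin C = cos(28.6°)·sin(14.4°) ≈ 0.218, again giving ≈ 77.4°.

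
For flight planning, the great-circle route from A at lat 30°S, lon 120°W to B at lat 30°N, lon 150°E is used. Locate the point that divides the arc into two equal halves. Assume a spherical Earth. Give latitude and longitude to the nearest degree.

Convert each endpoint to a unit vector on the sphere (x = cos φ cos λ, y = cos φ sin λ, z = sin φ).
The central angle between the endpoints is δ = arccos(p₁·p₂) ≈ 1.823 rad (104.5°).
Interpolate at f = 1/2 with slerp weights a = sin((1−f)δ)/sin δ ≈ 0.816, b = sin(fδ)/sin δ ≈ 0.816.
p = a·p₁ + b·p₂ ≈ (-0.966, -0.259, 0.000); φ = arcsin(p_z) ≈ 0.00°, λ = atan2(p_y, p_x) ≈ -165.00°.

≈ lat 0°N, lon 165°W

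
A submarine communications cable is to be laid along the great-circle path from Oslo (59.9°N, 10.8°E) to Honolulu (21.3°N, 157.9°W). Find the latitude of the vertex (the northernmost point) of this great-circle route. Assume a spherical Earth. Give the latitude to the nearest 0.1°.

≈ 84.7°N

The great circle lies in the plane with unit normal n̂ = (p₁ × p₂)/|p₁ × p₂|.
Here n̂_z ≈ -0.093; the vertex latitude is φ_max = arccos|n̂_z| ≈ 84.7°.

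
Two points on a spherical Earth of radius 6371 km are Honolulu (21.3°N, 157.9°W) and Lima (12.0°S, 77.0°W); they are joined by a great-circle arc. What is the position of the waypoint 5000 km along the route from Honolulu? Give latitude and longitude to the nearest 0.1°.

≈ 5.3°N, 114.5°W

Convert each endpoint to a unit vector on the sphere (x = cos φ cos λ, y = cos φ sin λ, z = sin φ).
The central angle between the endpoints is δ = arccos(p₁·p₂) ≈ 1.502 rad (86.1°). The total great-circle distance is δ·R ≈ 1.502 × 6371 ≈ 9570 km, so the target fraction is f = 5000/9570 ≈ 0.522.
Interpolate at f ≈ 0.522 with slerp weights a = sin((1−f)δ)/sin δ ≈ 0.659, b = sin(fδ)/sin δ ≈ 0.708.
p = a·p₁ + b·p₂ ≈ (-0.413, -0.906, 0.092); φ = arcsin(p_z) ≈ 5.28°, λ = atan2(p_y, p_x) ≈ -114.50°.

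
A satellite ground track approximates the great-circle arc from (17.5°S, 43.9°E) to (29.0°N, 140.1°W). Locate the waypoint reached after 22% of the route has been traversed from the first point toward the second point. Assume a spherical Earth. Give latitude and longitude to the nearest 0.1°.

≈ (17.9°N, 54.5°E)

Write both endpoints as unit vectors p₁, p₂ with components (cos φ cos λ, cos φ sin λ, sin φ).
The central angle between the endpoints is δ = arccos(p₁·p₂) ≈ 2.931 rad (167.9°).
Interpolate at f = 0.22 with slerp weights a = sin((1−f)δ)/sin δ ≈ 3.610, b = sin(fδ)/sin δ ≈ 2.874.
p = a·p₁ + b·p₂ ≈ (0.552, 0.775, 0.308); φ = arcsin(p_z) ≈ 17.94°, λ = atan2(p_y, p_x) ≈ 54.52°.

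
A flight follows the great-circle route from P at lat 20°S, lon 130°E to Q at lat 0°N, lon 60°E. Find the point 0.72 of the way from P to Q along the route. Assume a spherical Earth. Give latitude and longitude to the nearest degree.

≈ lat 7°S, lon 79°E

Convert each endpoint to a unit vector on the sphere (x = cos φ cos λ, y = cos φ sin λ, z = sin φ).
The central angle between the endpoints is δ = arccos(p₁·p₂) ≈ 1.244 rad (71.3°).
Interpolate at f = 0.72 with slerp weights a = sin((1−f)δ)/sin δ ≈ 0.360, b = sin(fδ)/sin δ ≈ 0.824.
p = a·p₁ + b·p₂ ≈ (0.194, 0.973, -0.123); φ = arcsin(p_z) ≈ -7.08°, λ = atan2(p_y, p_x) ≈ 78.70°.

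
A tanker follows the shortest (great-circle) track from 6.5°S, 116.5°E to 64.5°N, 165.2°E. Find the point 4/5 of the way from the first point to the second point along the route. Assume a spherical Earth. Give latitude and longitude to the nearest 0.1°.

Convert each endpoint to a unit vector on the sphere (x = cos φ cos λ, y = cos φ sin λ, z = sin φ).
The central angle between the endpoints is δ = arccos(p₁·p₂) ≈ 1.390 rad (79.6°).
Interpolate at f = 4/5 with slerp weights a = sin((1−f)δ)/sin δ ≈ 0.279, b = sin(fδ)/sin δ ≈ 0.911.
p = a·p₁ + b·p₂ ≈ (-0.503, 0.348, 0.791); φ = arcsin(p_z) ≈ 52.28°, λ = atan2(p_y, p_x) ≈ 145.30°.

≈ 52.3°N, 145.3°E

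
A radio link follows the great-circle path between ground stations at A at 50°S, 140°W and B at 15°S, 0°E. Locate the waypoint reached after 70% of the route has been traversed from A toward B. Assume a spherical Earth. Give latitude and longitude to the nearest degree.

Write both endpoints as unit vectors p₁, p₂ with components (cos φ cos λ, cos φ sin λ, sin φ).
The central angle between the endpoints is δ = arccos(p₁·p₂) ≈ 1.852 rad (106.1°).
Interpolate at f = 0.70 with slerp weights a = sin((1−f)δ)/sin δ ≈ 0.549, b = sin(fδ)/sin δ ≈ 1.002.
p = a·p₁ + b·p₂ ≈ (0.697, -0.227, -0.680); φ = arcsin(p_z) ≈ -42.83°, λ = atan2(p_y, p_x) ≈ -18.02°.

≈ 43°S, 18°W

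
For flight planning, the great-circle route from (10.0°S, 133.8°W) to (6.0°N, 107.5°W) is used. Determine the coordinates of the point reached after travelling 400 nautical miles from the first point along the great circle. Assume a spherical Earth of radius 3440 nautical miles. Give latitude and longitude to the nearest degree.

Convert each endpoint to a unit vector on the sphere (x = cos φ cos λ, y = cos φ sin λ, z = sin φ).
The central angle between the endpoints is δ = arccos(p₁·p₂) ≈ 0.536 rad (30.7°). The total great-circle distance is δ·R ≈ 0.536 × 3440 ≈ 1843 nmi, so the target fraction is f = 400/1843 ≈ 0.217.
Interpolate at f ≈ 0.217 with slerp weights a = sin((1−f)δ)/sin δ ≈ 0.798, b = sin(fδ)/sin δ ≈ 0.227.
p = a·p₁ + b·p₂ ≈ (-0.612, -0.783, -0.115); φ = arcsin(p_z) ≈ -6.59°, λ = atan2(p_y, p_x) ≈ -128.01°.

≈ (7°S, 128°W)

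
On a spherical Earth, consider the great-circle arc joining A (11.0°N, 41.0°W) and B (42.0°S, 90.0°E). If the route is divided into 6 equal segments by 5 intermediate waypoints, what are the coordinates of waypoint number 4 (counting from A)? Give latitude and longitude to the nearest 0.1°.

≈ (42.5°S, 31.4°E)

Write both endpoints as unit vectors p₁, p₂ with components (cos φ cos λ, cos φ sin λ, sin φ).
The central angle between the endpoints is δ = arccos(p₁·p₂) ≈ 2.222 rad (127.3°).
Interpolate at f = 4/6 with slerp weights a = sin((1−f)δ)/sin δ ≈ 0.849, b = sin(fδ)/sin δ ≈ 1.252.
p = a·p₁ + b·p₂ ≈ (0.629, 0.384, -0.676); φ = arcsin(p_z) ≈ -42.54°, λ = atan2(p_y, p_x) ≈ 31.44°.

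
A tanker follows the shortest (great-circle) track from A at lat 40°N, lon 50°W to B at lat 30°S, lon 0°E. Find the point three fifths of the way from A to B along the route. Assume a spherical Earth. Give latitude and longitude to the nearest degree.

≈ lat 2°S, lon 19°W

From cos δ = sin φ₁ sin φ₂ + cos φ₁ cos φ₂ cos Δλ, the central angle is δ ≈ 1.466 rad (84.0°).
Interpolate at f = 3/5 with slerp weights a = sin((1−f)δ)/sin δ ≈ 0.556, b = sin(fδ)/sin δ ≈ 0.775.
p = a·p₁ + b·p₂ ≈ (0.945, -0.326, -0.030); φ = arcsin(p_z) ≈ -1.70°, λ = atan2(p_y, p_x) ≈ -19.06°.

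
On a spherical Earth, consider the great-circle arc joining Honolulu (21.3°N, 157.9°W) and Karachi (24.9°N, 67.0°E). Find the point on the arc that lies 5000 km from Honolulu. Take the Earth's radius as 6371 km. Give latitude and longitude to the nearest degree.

The haversine formula gives a central angle δ ≈ 2.033 rad (116.5°) between the endpoints. The total great-circle distance is δ·R ≈ 2.033 × 6371 ≈ 12950 km, so the target fraction is f = 5000/12950 ≈ 0.386.
Interpolate at f ≈ 0.386 with slerp weights a = sin((1−f)δ)/sin δ ≈ 1.059, b = sin(fδ)/sin δ ≈ 0.789.
p = a·p₁ + b·p₂ ≈ (-0.635, 0.288, 0.717); φ = arcsin(p_z) ≈ 45.82°, λ = atan2(p_y, p_x) ≈ 155.61°.

≈ (46°N, 156°E)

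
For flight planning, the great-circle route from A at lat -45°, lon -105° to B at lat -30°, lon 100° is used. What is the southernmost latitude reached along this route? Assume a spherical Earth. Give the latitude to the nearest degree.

The great circle lies in the plane with unit normal n̂ = (p₁ × p₂)/|p₁ × p₂|.
Here n̂_z ≈ -0.264; the vertex latitude is φ_max = arccos|n̂_z| ≈ 74.7°.
Check via Clairaut: cos φ_max = |cos φ₁| · sin C = cos(45.0°)·sin(158.1°) ≈ 0.264, again giving ≈ 74.7°.

≈ -75°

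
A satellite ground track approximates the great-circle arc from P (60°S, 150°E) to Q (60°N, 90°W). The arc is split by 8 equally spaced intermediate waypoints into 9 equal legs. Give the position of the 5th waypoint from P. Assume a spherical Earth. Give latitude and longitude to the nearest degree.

≈ (8°N, 146°W)

Write both endpoints as unit vectors p₁, p₂ with components (cos φ cos λ, cos φ sin λ, sin φ).
The central angle between the endpoints is δ = arccos(p₁·p₂) ≈ 2.636 rad (151.0°).
Interpolate at f = 5/9 with slerp weights a = sin((1−f)δ)/sin δ ≈ 1.903, b = sin(fδ)/sin δ ≈ 2.054.
p = a·p₁ + b·p₂ ≈ (-0.824, -0.551, 0.131); φ = arcsin(p_z) ≈ 7.50°, λ = atan2(p_y, p_x) ≈ -146.23°.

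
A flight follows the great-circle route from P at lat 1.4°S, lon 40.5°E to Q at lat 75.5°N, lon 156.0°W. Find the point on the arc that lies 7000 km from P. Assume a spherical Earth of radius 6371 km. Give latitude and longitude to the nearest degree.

≈ lat 61°N, lon 48°E

Convert each endpoint to a unit vector on the sphere (x = cos φ cos λ, y = cos φ sin λ, z = sin φ).
The central angle between the endpoints is δ = arccos(p₁·p₂) ≈ 1.838 rad (105.3°). The total great-circle distance is δ·R ≈ 1.838 × 6371 ≈ 11707 km, so the target fraction is f = 7000/11707 ≈ 0.598.
Interpolate at f ≈ 0.598 with slerp weights a = sin((1−f)δ)/sin δ ≈ 0.698, b = sin(fδ)/sin δ ≈ 0.923.
p = a·p₁ + b·p₂ ≈ (0.320, 0.359, 0.877); φ = arcsin(p_z) ≈ 61.26°, λ = atan2(p_y, p_x) ≈ 48.35°.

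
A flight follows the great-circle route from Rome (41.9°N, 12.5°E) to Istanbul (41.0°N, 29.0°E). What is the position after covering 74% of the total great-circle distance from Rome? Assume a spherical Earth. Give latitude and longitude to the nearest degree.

≈ 41°N, 25°E

The haversine formula gives a central angle δ ≈ 0.216 rad (12.4°) between the endpoints.
Interpolate at f = 0.74 with slerp weights a = sin((1−f)δ)/sin δ ≈ 0.262, b = sin(fδ)/sin δ ≈ 0.743.
p = a·p₁ + b·p₂ ≈ (0.681, 0.314, 0.662); φ = arcsin(p_z) ≈ 41.46°, λ = atan2(p_y, p_x) ≈ 24.76°.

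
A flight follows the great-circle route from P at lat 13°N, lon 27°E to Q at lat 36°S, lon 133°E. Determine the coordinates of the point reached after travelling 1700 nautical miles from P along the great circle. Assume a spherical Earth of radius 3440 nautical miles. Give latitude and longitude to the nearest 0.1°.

≈ lat 3.4°S, lon 50.2°E

The haversine formula gives a central angle δ ≈ 1.928 rad (110.5°) between the endpoints. The total great-circle distance is δ·R ≈ 1.928 × 3440 ≈ 6632 nmi, so the target fraction is f = 1700/6632 ≈ 0.256.
Interpolate at f ≈ 0.256 with slerp weights a = sin((1−f)δ)/sin δ ≈ 1.057, b = sin(fδ)/sin δ ≈ 0.506.
p = a·p₁ + b·p₂ ≈ (0.639, 0.767, -0.060); φ = arcsin(p_z) ≈ -3.42°, λ = atan2(p_y, p_x) ≈ 50.23°.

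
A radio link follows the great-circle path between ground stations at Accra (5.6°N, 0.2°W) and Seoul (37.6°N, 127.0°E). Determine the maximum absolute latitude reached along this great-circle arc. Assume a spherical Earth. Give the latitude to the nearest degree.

≈ 46°N

The great circle lies in the plane with unit normal n̂ = (p₁ × p₂)/|p₁ × p₂|.
Here n̂_z ≈ +0.691; the vertex latitude is φ_max = arccos|n̂_z| ≈ 46.3°.
Check via Clairaut: cos φ_max = |cos φ₁| · sin C = cos(5.6°)·sin(44.0°) ≈ 0.691, again giving ≈ 46.3°.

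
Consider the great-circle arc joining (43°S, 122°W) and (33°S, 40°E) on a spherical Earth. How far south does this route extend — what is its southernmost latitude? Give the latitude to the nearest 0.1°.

≈ 78.8°S

The great circle lies in the plane with unit normal n̂ = (p₁ × p₂)/|p₁ × p₂|.
Here n̂_z ≈ +0.194; the vertex latitude is φ_max = arccos|n̂_z| ≈ 78.8°.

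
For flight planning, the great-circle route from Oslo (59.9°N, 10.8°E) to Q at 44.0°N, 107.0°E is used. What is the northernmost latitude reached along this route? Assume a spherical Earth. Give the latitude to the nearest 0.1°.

≈ 64.3°N

The great circle lies in the plane with unit normal n̂ = (p₁ × p₂)/|p₁ × p₂|.
Here n̂_z ≈ +0.434; the vertex latitude is φ_max = arccos|n̂_z| ≈ 64.3°.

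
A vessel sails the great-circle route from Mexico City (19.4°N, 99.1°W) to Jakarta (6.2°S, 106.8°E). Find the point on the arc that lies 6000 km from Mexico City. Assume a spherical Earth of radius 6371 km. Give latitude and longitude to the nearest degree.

Write both endpoints as unit vectors p₁, p₂ with components (cos φ cos λ, cos φ sin λ, sin φ).
The central angle between the endpoints is δ = arccos(p₁·p₂) ≈ 2.645 rad (151.6°). The total great-circle distance is δ·R ≈ 2.645 × 6371 ≈ 16854 km, so the target fraction is f = 6000/16854 ≈ 0.356.
Interpolate at f ≈ 0.356 with slerp weights a = sin((1−f)δ)/sin δ ≈ 2.082, b = sin(fδ)/sin δ ≈ 1.698.
p = a·p₁ + b·p₂ ≈ (-0.799, -0.323, 0.508); φ = arcsin(p_z) ≈ 30.54°, λ = atan2(p_y, p_x) ≈ -158.00°.

≈ 31°N, 158°W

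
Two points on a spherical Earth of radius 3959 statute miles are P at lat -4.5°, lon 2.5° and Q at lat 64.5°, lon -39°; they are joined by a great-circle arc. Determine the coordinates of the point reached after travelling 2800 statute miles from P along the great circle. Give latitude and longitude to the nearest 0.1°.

≈ lat 34.0°, lon -10.9°

Convert each endpoint to a unit vector on the sphere (x = cos φ cos λ, y = cos φ sin λ, z = sin φ).
The central angle between the endpoints is δ = arccos(p₁·p₂) ≈ 1.317 rad (75.5°). The total great-circle distance is δ·R ≈ 1.317 × 3959 ≈ 5216 mi, so the target fraction is f = 2800/5216 ≈ 0.537.
Interpolate at f ≈ 0.537 with slerp weights a = sin((1−f)δ)/sin δ ≈ 0.592, b = sin(fδ)/sin δ ≈ 0.671.
p = a·p₁ + b·p₂ ≈ (0.814, -0.156, 0.559); φ = arcsin(p_z) ≈ 34.01°, λ = atan2(p_y, p_x) ≈ -10.85°.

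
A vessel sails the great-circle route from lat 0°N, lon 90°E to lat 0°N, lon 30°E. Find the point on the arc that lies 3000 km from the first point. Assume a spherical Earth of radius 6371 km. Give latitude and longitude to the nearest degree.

Convert each endpoint to a unit vector on the sphere (x = cos φ cos λ, y = cos φ sin λ, z = sin φ).
The central angle between the endpoints is δ = arccos(p₁·p₂) ≈ 1.047 rad (60.0°). The total great-circle distance is δ·R ≈ 1.047 × 6371 ≈ 6672 km, so the target fraction is f = 3000/6672 ≈ 0.450.
Interpolate at f ≈ 0.450 with slerp weights a = sin((1−f)δ)/sin δ ≈ 0.629, b = sin(fδ)/sin δ ≈ 0.524.
p = a·p₁ + b·p₂ ≈ (0.454, 0.891, 0.000); φ = arcsin(p_z) ≈ 0.00°, λ = atan2(p_y, p_x) ≈ 63.02°.

≈ lat 0°N, lon 63°E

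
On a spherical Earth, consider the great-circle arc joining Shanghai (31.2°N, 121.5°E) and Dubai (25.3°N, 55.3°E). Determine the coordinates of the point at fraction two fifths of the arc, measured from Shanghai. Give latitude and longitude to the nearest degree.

Write both endpoints as unit vectors p₁, p₂ with components (cos φ cos λ, cos φ sin λ, sin φ).
The central angle between the endpoints is δ = arccos(p₁·p₂) ≈ 1.008 rad (57.8°).
Interpolate at f = 2/5 with slerp weights a = sin((1−f)δ)/sin δ ≈ 0.672, b = sin(fδ)/sin δ ≈ 0.464.
p = a·p₁ + b·p₂ ≈ (-0.062, 0.835, 0.547); φ = arcsin(p_z) ≈ 33.13°, λ = atan2(p_y, p_x) ≈ 94.23°.

≈ 33°N, 94°E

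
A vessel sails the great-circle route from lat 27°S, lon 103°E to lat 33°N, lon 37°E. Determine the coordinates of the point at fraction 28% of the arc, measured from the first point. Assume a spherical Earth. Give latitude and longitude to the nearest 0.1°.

Write both endpoints as unit vectors p₁, p₂ with components (cos φ cos λ, cos φ sin λ, sin φ).
The central angle between the endpoints is δ = arccos(p₁·p₂) ≈ 1.514 rad (86.8°).
Interpolate at f = 0.28 with slerp weights a = sin((1−f)δ)/sin δ ≈ 0.888, b = sin(fδ)/sin δ ≈ 0.412.
p = a·p₁ + b·p₂ ≈ (0.098, 0.979, -0.179); φ = arcsin(p_z) ≈ -10.30°, λ = atan2(p_y, p_x) ≈ 84.29°.

≈ lat 10.3°S, lon 84.3°E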